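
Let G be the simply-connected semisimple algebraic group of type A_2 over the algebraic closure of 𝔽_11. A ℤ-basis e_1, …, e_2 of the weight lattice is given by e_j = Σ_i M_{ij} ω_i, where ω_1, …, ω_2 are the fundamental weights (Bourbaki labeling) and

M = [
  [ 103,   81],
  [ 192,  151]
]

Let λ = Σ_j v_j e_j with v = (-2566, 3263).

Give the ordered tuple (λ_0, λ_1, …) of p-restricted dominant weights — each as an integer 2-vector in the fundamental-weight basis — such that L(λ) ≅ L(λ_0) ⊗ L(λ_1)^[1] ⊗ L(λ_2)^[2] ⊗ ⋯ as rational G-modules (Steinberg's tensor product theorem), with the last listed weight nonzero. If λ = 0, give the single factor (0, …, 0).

Change of basis e → ω: c = M·v where v = (-2566, 3263):
  c_1 = 103*-2566 + 81*3263 = 5
  c_2 = 192*-2566 + 151*3263 = 41
Writing each c_i in base p = 11:
  c_1 = 5 = 5·11^0
  c_2 = 41 = 8·11^0 + 3·11^1
λ_0 = (5, 8)
λ_1 = (0, 3)

((5, 8), (0, 3))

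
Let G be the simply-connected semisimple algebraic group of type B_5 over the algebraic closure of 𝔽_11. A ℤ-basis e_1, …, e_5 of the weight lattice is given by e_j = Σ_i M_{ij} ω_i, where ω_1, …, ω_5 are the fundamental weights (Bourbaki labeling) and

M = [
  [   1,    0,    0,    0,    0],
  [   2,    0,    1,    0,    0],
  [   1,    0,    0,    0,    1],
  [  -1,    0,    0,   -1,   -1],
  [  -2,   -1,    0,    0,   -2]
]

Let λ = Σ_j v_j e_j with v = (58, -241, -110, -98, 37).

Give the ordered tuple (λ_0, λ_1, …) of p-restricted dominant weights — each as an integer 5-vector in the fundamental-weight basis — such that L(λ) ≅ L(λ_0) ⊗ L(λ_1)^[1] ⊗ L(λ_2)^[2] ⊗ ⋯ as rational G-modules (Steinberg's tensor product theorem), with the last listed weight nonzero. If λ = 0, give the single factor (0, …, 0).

((3, 6, 7, 3, 7), (5, 0, 8, 0, 4))

Converting to the ω-basis (c_i = row i of M dotted with v = (58, -241, -110, -98, 37)):
  c_1 = (1)·(58) + (0)·(-241) + (0)·(-110) + (0)·(-98) + (0)·(37) = 58
  c_2 = (2)·(58) + (0)·(-241) + (1)·(-110) + (0)·(-98) + (0)·(37) = 6
  c_3 = (1)·(58) + (0)·(-241) + (0)·(-110) + (0)·(-98) + (1)·(37) = 95
  c_4 = (-1)·(58) + (0)·(-241) + (0)·(-110) + (-1)·(-98) + (-1)·(37) = 3
  c_5 = (-2)·(58) + (-1)·(-241) + (0)·(-110) + (0)·(-98) + (-2)·(37) = 51
Writing each c_i in base p = 11:
  c_1 = 58 = 3·11^0 + 5·11^1
  c_2 = 6 = 6·11^0
  c_3 = 95 = 7·11^0 + 8·11^1
  c_4 = 3 = 3·11^0
  c_5 = 51 = 7·11^0 + 4·11^1
Factor λ_0 = (3, 6, 7, 3, 7)
Factor λ_1 = (5, 0, 8, 0, 4)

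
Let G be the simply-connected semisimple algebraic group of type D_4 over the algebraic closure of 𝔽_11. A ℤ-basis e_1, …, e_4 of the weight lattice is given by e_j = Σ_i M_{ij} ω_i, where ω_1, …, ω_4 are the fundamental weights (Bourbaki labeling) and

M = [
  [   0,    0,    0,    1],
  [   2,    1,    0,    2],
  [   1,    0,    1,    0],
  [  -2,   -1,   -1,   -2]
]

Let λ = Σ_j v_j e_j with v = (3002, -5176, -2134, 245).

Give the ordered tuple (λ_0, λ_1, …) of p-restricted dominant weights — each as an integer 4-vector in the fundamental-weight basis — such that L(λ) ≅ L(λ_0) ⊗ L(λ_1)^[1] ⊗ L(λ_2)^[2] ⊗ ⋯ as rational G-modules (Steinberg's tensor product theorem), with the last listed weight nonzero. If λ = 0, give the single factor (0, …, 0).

Converting to the ω-basis (c_i = row i of M dotted with v = (3002, -5176, -2134, 245)):
  c_1 = 0·3002 + (0)·(-5176) + (0)·(-2134) + 1·245 = 245
  c_2 = 2·3002 + (1)·(-5176) + (0)·(-2134) + 2·245 = 1318
  c_3 = 1·3002 + (0)·(-5176) + (1)·(-2134) + 0·245 = 868
  c_4 = (-2)·(3002) + (-1)·(-5176) + (-1)·(-2134) + (-2)·(245) = 816
Base-11 expansion of each c_i:
  c_1 = 245 = 3·11^0 + 0·11^1 + 2·11^2
  c_2 = 1318 = 9·11^0 + 9·11^1 + 10·11^2
  c_3 = 868 = 10·11^0 + 1·11^1 + 7·11^2
  c_4 = 816 = 2·11^0 + 8·11^1 + 6·11^2
Factor λ_0 = (3, 9, 10, 2)
Factor λ_1 = (0, 9, 1, 8)
Factor λ_2 = (2, 10, 7, 6)

((3, 9, 10, 2), (0, 9, 1, 8), (2, 10, 7, 6))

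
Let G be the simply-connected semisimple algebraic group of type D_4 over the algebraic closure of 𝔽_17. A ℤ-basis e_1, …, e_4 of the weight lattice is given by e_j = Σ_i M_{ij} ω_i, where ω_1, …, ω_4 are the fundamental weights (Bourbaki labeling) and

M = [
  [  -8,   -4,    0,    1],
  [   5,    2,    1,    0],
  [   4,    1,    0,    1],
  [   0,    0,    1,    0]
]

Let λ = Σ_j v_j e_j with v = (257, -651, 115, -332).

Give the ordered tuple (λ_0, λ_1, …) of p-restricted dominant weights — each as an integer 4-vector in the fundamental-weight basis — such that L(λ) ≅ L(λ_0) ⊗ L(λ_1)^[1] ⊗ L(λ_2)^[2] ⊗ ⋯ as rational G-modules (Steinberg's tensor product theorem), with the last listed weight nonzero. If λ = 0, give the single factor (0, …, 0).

((12, 13, 11, 13), (12, 5, 2, 6))

Change of basis e → ω: c = M·v where v = (257, -651, 115, -332):
  c_1 = (-8)·(257) + (-4)·(-651) + 0·115 + (1)·(-332) = 216
  c_2 = 5·257 + (2)·(-651) + 1·115 + (0)·(-332) = 98
  c_3 = 4·257 + (1)·(-651) + 0·115 + (1)·(-332) = 45
  c_4 = 0·257 + (0)·(-651) + 1·115 + (0)·(-332) = 115
Expand coordinatewise in base 17:
  c_1 = 216 = 12·17^0 + 12·17^1
  c_2 = 98 = 13·17^0 + 5·17^1
  c_3 = 45 = 11·17^0 + 2·17^1
  c_4 = 115 = 13·17^0 + 6·17^1
λ_0 = (12, 13, 11, 13)
λ_1 = (12, 5, 2, 6)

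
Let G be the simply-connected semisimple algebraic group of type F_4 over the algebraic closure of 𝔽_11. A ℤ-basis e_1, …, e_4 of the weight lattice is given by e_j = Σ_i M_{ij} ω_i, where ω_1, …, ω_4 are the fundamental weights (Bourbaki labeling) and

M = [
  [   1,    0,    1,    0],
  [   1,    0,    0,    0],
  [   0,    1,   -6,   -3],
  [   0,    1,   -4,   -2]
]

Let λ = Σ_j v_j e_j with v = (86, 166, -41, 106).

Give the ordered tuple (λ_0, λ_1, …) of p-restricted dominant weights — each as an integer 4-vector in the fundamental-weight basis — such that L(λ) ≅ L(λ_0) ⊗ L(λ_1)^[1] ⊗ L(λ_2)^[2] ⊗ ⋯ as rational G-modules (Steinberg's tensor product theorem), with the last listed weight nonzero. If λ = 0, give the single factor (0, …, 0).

((1, 9, 6, 8), (4, 7, 8, 10))

Change of basis e → ω: c = M·v where v = (86, 166, -41, 106):
  c_1 = (1)·(86) + (0)·(166) + (1)·(-41) + (0)·(106) = 45
  c_2 = (1)·(86) + (0)·(166) + (0)·(-41) + (0)·(106) = 86
  c_3 = (0)·(86) + (1)·(166) + (-6)·(-41) + (-3)·(106) = 94
  c_4 = (0)·(86) + (1)·(166) + (-4)·(-41) + (-2)·(106) = 118
Base-11 expansion of each c_i:
  c_1 = 45 = 1·11^0 + 4·11^1
  c_2 = 86 = 9·11^0 + 7·11^1
  c_3 = 94 = 6·11^0 + 8·11^1
  c_4 = 118 = 8·11^0 + 10·11^1
λ_0 = (1, 9, 6, 8)
λ_1 = (4, 7, 8, 10)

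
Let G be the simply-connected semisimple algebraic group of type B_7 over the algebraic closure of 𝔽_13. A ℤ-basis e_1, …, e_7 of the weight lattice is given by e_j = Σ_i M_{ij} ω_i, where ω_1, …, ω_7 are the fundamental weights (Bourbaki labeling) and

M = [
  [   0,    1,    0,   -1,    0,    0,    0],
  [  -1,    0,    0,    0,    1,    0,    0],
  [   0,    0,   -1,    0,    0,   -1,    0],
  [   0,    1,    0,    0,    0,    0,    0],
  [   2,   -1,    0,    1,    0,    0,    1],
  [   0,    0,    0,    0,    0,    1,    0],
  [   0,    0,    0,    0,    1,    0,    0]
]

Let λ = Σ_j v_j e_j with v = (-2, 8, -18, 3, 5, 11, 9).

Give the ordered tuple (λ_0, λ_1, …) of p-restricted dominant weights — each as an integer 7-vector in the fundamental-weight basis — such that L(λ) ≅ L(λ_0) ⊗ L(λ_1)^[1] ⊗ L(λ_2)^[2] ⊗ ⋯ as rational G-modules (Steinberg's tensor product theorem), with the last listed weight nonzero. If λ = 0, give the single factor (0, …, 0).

Compute c_i = Σ_j M_{ij} v_j with v = (-2, 8, -18, 3, 5, 11, 9):
  c_1 = 0*-2 + 1*8 + 0*-18 + -1*3 + 0*5 + 0*11 + 0*9 = 5
  c_2 = -1*-2 + 0*8 + 0*-18 + 0*3 + 1*5 + 0*11 + 0*9 = 7
  c_3 = 0*-2 + 0*8 + -1*-18 + 0*3 + 0*5 + -1*11 + 0*9 = 7
  c_4 = 0*-2 + 1*8 + 0*-18 + 0*3 + 0*5 + 0*11 + 0*9 = 8
  c_5 = 2*-2 + -1*8 + 0*-18 + 1*3 + 0*5 + 0*11 + 1*9 = 0
  c_6 = 0*-2 + 0*8 + 0*-18 + 0*3 + 0*5 + 1*11 + 0*9 = 11
  c_7 = 0*-2 + 0*8 + 0*-18 + 0*3 + 1*5 + 0*11 + 0*9 = 5
p = 13; digits c_i = Σ_j d_{ij}·13^j, 0 ≤ d_{ij} < 13:
  c_1 = 5 = 5·13^0
  c_2 = 7 = 7·13^0
  c_3 = 7 = 7·13^0
  c_4 = 8 = 8·13^0
  c_5 = 0
  c_6 = 11 = 11·13^0
  c_7 = 5 = 5·13^0
λ_0 = (5, 7, 7, 8, 0, 11, 5)

((5, 7, 7, 8, 0, 11, 5),)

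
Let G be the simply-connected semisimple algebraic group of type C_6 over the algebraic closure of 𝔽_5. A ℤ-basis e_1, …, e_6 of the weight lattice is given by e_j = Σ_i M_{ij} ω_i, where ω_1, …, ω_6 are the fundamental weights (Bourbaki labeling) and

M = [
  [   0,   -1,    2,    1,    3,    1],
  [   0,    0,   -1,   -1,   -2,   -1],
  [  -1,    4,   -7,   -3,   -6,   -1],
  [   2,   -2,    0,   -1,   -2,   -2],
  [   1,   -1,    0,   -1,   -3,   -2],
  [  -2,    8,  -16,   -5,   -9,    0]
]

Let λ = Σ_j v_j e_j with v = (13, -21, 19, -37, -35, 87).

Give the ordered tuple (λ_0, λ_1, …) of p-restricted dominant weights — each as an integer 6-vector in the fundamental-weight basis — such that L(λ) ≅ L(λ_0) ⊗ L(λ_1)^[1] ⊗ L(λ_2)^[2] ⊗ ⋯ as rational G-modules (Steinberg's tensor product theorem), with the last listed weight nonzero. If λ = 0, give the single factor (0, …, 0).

In the fundamental-weight basis, λ has coordinates c = M·v (v = (13, -21, 19, -37, -35, 87)):
  c_1 = 0·13 + (-1)·(-21) + 2·19 + (1)·(-37) + (3)·(-35) + 1·87 = 4
  c_2 = 0·13 + (0)·(-21) + (-1)·(19) + (-1)·(-37) + (-2)·(-35) + (-1)·(87) = 1
  c_3 = (-1)·(13) + (4)·(-21) + (-7)·(19) + (-3)·(-37) + (-6)·(-35) + (-1)·(87) = 4
  c_4 = 2·13 + (-2)·(-21) + 0·19 + (-1)·(-37) + (-2)·(-35) + (-2)·(87) = 1
  c_5 = 1·13 + (-1)·(-21) + 0·19 + (-1)·(-37) + (-3)·(-35) + (-2)·(87) = 2
  c_6 = (-2)·(13) + (8)·(-21) + (-16)·(19) + (-5)·(-37) + (-9)·(-35) + 0·87 = 2
Writing each c_i in base p = 5:
  c_1 = 4 = 4·5^0
  c_2 = 1 = 1·5^0
  c_3 = 4 = 4·5^0
  c_4 = 1 = 1·5^0
  c_5 = 2 = 2·5^0
  c_6 = 2 = 2·5^0
Factor λ_0 = (4, 1, 4, 1, 2, 2)

((4, 1, 4, 1, 2, 2),)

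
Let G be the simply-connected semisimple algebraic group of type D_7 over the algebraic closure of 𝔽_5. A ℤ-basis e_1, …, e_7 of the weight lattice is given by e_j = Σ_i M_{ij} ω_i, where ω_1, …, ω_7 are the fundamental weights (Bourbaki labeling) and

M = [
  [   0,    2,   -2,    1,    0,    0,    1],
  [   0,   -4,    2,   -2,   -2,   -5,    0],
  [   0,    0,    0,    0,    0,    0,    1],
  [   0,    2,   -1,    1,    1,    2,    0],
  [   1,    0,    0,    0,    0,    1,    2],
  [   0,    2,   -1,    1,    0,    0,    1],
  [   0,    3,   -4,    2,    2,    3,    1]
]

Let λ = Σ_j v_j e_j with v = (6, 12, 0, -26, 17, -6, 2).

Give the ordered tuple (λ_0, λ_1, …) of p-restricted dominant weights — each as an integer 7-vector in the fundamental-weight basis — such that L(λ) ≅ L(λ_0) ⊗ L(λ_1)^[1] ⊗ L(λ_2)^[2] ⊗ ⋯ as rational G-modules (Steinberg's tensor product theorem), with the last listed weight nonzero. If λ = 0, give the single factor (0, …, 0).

Change of basis e → ω: c = M·v where v = (6, 12, 0, -26, 17, -6, 2):
  c_1 = 0*6 + 2*12 + -2*0 + 1*-26 + 0*17 + 0*-6 + 1*2 = 0
  c_2 = 0*6 + -4*12 + 2*0 + -2*-26 + -2*17 + -5*-6 + 0*2 = 0
  c_3 = 0*6 + 0*12 + 0*0 + 0*-26 + 0*17 + 0*-6 + 1*2 = 2
  c_4 = 0*6 + 2*12 + -1*0 + 1*-26 + 1*17 + 2*-6 + 0*2 = 3
  c_5 = 1*6 + 0*12 + 0*0 + 0*-26 + 0*17 + 1*-6 + 2*2 = 4
  c_6 = 0*6 + 2*12 + -1*0 + 1*-26 + 0*17 + 0*-6 + 1*2 = 0
  c_7 = 0*6 + 3*12 + -4*0 + 2*-26 + 2*17 + 3*-6 + 1*2 = 2
p = 5; digits c_i = Σ_j d_{ij}·5^j, 0 ≤ d_{ij} < 5:
  c_1 = 0
  c_2 = 0
  c_3 = 2 = 2·5^0
  c_4 = 3 = 3·5^0
  c_5 = 4 = 4·5^0
  c_6 = 0
  c_7 = 2 = 2·5^0
λ_0 = (0, 0, 2, 3, 4, 0, 2)

((0, 0, 2, 3, 4, 0, 2),)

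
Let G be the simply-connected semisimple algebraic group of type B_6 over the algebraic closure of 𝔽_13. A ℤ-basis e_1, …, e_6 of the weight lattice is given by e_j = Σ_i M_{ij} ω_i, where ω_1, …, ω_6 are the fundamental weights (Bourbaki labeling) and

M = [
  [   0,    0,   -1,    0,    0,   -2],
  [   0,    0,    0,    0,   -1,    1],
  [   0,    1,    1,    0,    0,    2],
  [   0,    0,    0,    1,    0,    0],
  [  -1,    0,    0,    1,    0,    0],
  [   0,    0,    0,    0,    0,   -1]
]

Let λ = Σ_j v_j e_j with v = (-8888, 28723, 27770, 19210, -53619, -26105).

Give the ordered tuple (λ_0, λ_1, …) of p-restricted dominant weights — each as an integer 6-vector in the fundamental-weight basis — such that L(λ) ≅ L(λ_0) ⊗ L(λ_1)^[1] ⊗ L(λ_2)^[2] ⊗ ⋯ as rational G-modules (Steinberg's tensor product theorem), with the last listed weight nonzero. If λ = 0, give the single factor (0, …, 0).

Converting to the ω-basis (c_i = row i of M dotted with v = (-8888, 28723, 27770, 19210, -53619, -26105)):
  c_1 = (0)·(-8888) + (0)·(28723) + (-1)·(27770) + (0)·(19210) + (0)·(-53619) + (-2)·(-26105) = 24440
  c_2 = (0)·(-8888) + (0)·(28723) + (0)·(27770) + (0)·(19210) + (-1)·(-53619) + (1)·(-26105) = 27514
  c_3 = (0)·(-8888) + (1)·(28723) + (1)·(27770) + (0)·(19210) + (0)·(-53619) + (2)·(-26105) = 4283
  c_4 = (0)·(-8888) + (0)·(28723) + (0)·(27770) + (1)·(19210) + (0)·(-53619) + (0)·(-26105) = 19210
  c_5 = (-1)·(-8888) + (0)·(28723) + (0)·(27770) + (1)·(19210) + (0)·(-53619) + (0)·(-26105) = 28098
  c_6 = (0)·(-8888) + (0)·(28723) + (0)·(27770) + (0)·(19210) + (0)·(-53619) + (-1)·(-26105) = 26105
Expand coordinatewise in base 13:
  c_1 = 24440 = 0·13^0 + 8·13^1 + 1·13^2 + 11·13^3
  c_2 = 27514 = 6·13^0 + 10·13^1 + 6·13^2 + 12·13^3
  c_3 = 4283 = 6·13^0 + 4·13^1 + 12·13^2 + 1·13^3
  c_4 = 19210 = 9·13^0 + 8·13^1 + 9·13^2 + 8·13^3
  c_5 = 28098 = 5·13^0 + 3·13^1 + 10·13^2 + 12·13^3
  c_6 = 26105 = 1·13^0 + 6·13^1 + 11·13^2 + 11·13^3
p-restricted factor λ_0 = (0, 6, 6, 9, 5, 1)
p-restricted factor λ_1 = (8, 10, 4, 8, 3, 6)
p-restricted factor λ_2 = (1, 6, 12, 9, 10, 11)
p-restricted factor λ_3 = (11, 12, 1, 8, 12, 11)

((0, 6, 6, 9, 5, 1), (8, 10, 4, 8, 3, 6), (1, 6, 12, 9, 10, 11), (11, 12, 1, 8, 12, 11))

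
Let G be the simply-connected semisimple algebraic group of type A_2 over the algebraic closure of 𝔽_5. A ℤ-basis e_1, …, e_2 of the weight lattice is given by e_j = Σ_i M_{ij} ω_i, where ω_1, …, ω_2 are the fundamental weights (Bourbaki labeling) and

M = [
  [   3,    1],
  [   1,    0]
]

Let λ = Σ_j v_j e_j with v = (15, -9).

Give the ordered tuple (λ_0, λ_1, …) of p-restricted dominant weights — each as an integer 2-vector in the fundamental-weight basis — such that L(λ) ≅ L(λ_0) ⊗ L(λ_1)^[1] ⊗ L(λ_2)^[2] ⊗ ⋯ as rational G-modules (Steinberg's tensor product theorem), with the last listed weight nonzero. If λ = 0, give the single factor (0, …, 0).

Compute c_i = Σ_j M_{ij} v_j with v = (15, -9):
  c_1 = 3*15 + 1*-9 = 36
  c_2 = 1*15 + 0*-9 = 15
Expand coordinatewise in base 5:
  c_1 = 36 = 1·5^0 + 2·5^1 + 1·5^2
  c_2 = 15 = 0·5^0 + 3·5^1
λ_0 = (1, 0)
λ_1 = (2, 3)
λ_2 = (1, 0)

((1, 0), (2, 3), (1, 0))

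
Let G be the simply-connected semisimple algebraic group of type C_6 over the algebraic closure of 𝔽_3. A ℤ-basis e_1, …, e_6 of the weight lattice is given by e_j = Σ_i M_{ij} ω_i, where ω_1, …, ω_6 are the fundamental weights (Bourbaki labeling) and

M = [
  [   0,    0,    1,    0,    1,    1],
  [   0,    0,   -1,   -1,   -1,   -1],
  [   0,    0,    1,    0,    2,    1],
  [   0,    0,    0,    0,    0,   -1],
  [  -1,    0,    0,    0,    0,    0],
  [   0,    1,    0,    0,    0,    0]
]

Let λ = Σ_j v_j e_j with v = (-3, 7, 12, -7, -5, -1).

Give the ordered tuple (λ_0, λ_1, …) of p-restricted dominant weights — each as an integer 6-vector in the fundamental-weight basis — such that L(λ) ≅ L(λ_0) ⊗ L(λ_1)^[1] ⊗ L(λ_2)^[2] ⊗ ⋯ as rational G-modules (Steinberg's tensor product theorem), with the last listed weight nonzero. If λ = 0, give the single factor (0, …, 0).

((0, 1, 1, 1, 0, 1), (2, 0, 0, 0, 1, 2))

ω-coordinates c = M·v, v = (-3, 7, 12, -7, -5, -1):
  c_1 = 0*-3 + 0*7 + 1*12 + 0*-7 + 1*-5 + 1*-1 = 6
  c_2 = 0*-3 + 0*7 + -1*12 + -1*-7 + -1*-5 + -1*-1 = 1
  c_3 = 0*-3 + 0*7 + 1*12 + 0*-7 + 2*-5 + 1*-1 = 1
  c_4 = 0*-3 + 0*7 + 0*12 + 0*-7 + 0*-5 + -1*-1 = 1
  c_5 = -1*-3 + 0*7 + 0*12 + 0*-7 + 0*-5 + 0*-1 = 3
  c_6 = 0*-3 + 1*7 + 0*12 + 0*-7 + 0*-5 + 0*-1 = 7
Expand coordinatewise in base 3:
  c_1 = 6 = 0·3^0 + 2·3^1
  c_2 = 1 = 1·3^0
  c_3 = 1 = 1·3^0
  c_4 = 1 = 1·3^0
  c_5 = 3 = 0·3^0 + 1·3^1
  c_6 = 7 = 1·3^0 + 2·3^1
λ_0 = (0, 1, 1, 1, 0, 1)
λ_1 = (2, 0, 0, 0, 1, 2)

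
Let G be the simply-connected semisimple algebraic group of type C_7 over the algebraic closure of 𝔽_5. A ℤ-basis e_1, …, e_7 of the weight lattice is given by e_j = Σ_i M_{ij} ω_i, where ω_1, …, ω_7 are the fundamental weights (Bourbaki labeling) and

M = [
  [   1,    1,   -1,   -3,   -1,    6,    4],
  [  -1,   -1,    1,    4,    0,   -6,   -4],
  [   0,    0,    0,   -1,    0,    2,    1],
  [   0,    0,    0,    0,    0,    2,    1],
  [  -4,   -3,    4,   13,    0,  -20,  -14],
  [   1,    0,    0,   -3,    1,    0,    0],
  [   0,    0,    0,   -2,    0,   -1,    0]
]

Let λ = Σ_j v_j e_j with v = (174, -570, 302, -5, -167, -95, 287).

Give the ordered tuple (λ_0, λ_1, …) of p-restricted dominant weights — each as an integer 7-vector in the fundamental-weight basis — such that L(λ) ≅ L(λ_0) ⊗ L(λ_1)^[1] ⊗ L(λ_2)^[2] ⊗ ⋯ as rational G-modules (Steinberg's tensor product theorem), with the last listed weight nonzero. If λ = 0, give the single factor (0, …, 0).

((2, 0, 2, 2, 4, 2, 0), (2, 0, 0, 4, 2, 4, 1), (2, 4, 4, 3, 1, 0, 4))

Change of basis e → ω: c = M·v where v = (174, -570, 302, -5, -167, -95, 287):
  c_1 = 1·174 + (1)·(-570) + (-1)·(302) + (-3)·(-5) + (-1)·(-167) + (6)·(-95) + 4·287 = 62
  c_2 = (-1)·(174) + (-1)·(-570) + 1·302 + (4)·(-5) + (0)·(-167) + (-6)·(-95) + (-4)·(287) = 100
  c_3 = 0·174 + (0)·(-570) + 0·302 + (-1)·(-5) + (0)·(-167) + (2)·(-95) + 1·287 = 102
  c_4 = 0·174 + (0)·(-570) + 0·302 + (0)·(-5) + (0)·(-167) + (2)·(-95) + 1·287 = 97
  c_5 = (-4)·(174) + (-3)·(-570) + 4·302 + (13)·(-5) + (0)·(-167) + (-20)·(-95) + (-14)·(287) = 39
  c_6 = 1·174 + (0)·(-570) + 0·302 + (-3)·(-5) + (1)·(-167) + (0)·(-95) + 0·287 = 22
  c_7 = 0·174 + (0)·(-570) + 0·302 + (-2)·(-5) + (0)·(-167) + (-1)·(-95) + 0·287 = 105
Expand coordinatewise in base 5:
  c_1 = 62 = 2·5^0 + 2·5^1 + 2·5^2
  c_2 = 100 = 0·5^0 + 0·5^1 + 4·5^2
  c_3 = 102 = 2·5^0 + 0·5^1 + 4·5^2
  c_4 = 97 = 2·5^0 + 4·5^1 + 3·5^2
  c_5 = 39 = 4·5^0 + 2·5^1 + 1·5^2
  c_6 = 22 = 2·5^0 + 4·5^1
  c_7 = 105 = 0·5^0 + 1·5^1 + 4·5^2
Factor λ_0 = (2, 0, 2, 2, 4, 2, 0)
Factor λ_1 = (2, 0, 0, 4, 2, 4, 1)
Factor λ_2 = (2, 4, 4, 3, 1, 0, 4)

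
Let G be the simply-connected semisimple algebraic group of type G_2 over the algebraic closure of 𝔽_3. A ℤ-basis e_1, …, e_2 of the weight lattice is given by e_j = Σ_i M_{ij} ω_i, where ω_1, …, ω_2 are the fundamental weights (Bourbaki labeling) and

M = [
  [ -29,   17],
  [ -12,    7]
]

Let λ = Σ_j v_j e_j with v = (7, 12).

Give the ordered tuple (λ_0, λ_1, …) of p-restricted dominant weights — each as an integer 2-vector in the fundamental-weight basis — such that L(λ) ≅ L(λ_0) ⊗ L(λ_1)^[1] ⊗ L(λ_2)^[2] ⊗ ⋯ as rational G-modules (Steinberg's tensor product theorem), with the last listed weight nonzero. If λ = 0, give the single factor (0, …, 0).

Change of basis e → ω: c = M·v where v = (7, 12):
  c_1 = -29*7 + 17*12 = 1
  c_2 = -12*7 + 7*12 = 0
Base-3 expansion of each c_i:
  c_1 = 1 = 1·3^0
  c_2 = 0
Factor λ_0 = (1, 0)

((1, 0),)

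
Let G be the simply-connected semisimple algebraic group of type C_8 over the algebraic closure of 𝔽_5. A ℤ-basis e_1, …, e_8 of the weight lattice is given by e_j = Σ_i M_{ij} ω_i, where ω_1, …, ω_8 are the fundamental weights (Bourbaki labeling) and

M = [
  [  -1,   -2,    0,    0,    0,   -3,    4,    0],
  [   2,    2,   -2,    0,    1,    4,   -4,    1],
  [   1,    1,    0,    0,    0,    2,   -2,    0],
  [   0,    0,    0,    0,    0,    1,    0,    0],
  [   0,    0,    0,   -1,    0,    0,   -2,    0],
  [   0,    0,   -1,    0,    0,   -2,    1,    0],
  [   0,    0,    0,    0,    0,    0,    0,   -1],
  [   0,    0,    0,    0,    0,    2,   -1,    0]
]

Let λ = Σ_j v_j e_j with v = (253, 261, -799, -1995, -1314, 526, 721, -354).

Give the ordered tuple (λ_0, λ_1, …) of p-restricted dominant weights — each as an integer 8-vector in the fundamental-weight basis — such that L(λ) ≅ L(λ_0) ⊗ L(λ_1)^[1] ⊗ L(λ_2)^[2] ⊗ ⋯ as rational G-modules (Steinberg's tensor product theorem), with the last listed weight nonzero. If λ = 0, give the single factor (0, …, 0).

((1, 3, 4, 1, 3, 3, 4, 1), (1, 0, 4, 0, 0, 3, 0, 1), (1, 2, 4, 1, 2, 3, 4, 3), (4, 1, 0, 4, 4, 3, 2, 2))

Compute c_i = Σ_j M_{ij} v_j with v = (253, 261, -799, -1995, -1314, 526, 721, -354):
  c_1 = -1*253 + -2*261 + 0*-799 + 0*-1995 + 0*-1314 + -3*526 + 4*721 + 0*-354 = 531
  c_2 = 2*253 + 2*261 + -2*-799 + 0*-1995 + 1*-1314 + 4*526 + -4*721 + 1*-354 = 178
  c_3 = 1*253 + 1*261 + 0*-799 + 0*-1995 + 0*-1314 + 2*526 + -2*721 + 0*-354 = 124
  c_4 = 0*253 + 0*261 + 0*-799 + 0*-1995 + 0*-1314 + 1*526 + 0*721 + 0*-354 = 526
  c_5 = 0*253 + 0*261 + 0*-799 + -1*-1995 + 0*-1314 + 0*526 + -2*721 + 0*-354 = 553
  c_6 = 0*253 + 0*261 + -1*-799 + 0*-1995 + 0*-1314 + -2*526 + 1*721 + 0*-354 = 468
  c_7 = 0*253 + 0*261 + 0*-799 + 0*-1995 + 0*-1314 + 0*526 + 0*721 + -1*-354 = 354
  c_8 = 0*253 + 0*261 + 0*-799 + 0*-1995 + 0*-1314 + 2*526 + -1*721 + 0*-354 = 331
p = 5; digits c_i = Σ_j d_{ij}·5^j, 0 ≤ d_{ij} < 5:
  c_1 = 531 = 1·5^0 + 1·5^1 + 1·5^2 + 4·5^3
  c_2 = 178 = 3·5^0 + 0·5^1 + 2·5^2 + 1·5^3
  c_3 = 124 = 4·5^0 + 4·5^1 + 4·5^2
  c_4 = 526 = 1·5^0 + 0·5^1 + 1·5^2 + 4·5^3
  c_5 = 553 = 3·5^0 + 0·5^1 + 2·5^2 + 4·5^3
  c_6 = 468 = 3·5^0 + 3·5^1 + 3·5^2 + 3·5^3
  c_7 = 354 = 4·5^0 + 0·5^1 + 4·5^2 + 2·5^3
  c_8 = 331 = 1·5^0 + 1·5^1 + 3·5^2 + 2·5^3
λ_0 = (1, 3, 4, 1, 3, 3, 4, 1)
λ_1 = (1, 0, 4, 0, 0, 3, 0, 1)
λ_2 = (1, 2, 4, 1, 2, 3, 4, 3)
λ_3 = (4, 1, 0, 4, 4, 3, 2, 2)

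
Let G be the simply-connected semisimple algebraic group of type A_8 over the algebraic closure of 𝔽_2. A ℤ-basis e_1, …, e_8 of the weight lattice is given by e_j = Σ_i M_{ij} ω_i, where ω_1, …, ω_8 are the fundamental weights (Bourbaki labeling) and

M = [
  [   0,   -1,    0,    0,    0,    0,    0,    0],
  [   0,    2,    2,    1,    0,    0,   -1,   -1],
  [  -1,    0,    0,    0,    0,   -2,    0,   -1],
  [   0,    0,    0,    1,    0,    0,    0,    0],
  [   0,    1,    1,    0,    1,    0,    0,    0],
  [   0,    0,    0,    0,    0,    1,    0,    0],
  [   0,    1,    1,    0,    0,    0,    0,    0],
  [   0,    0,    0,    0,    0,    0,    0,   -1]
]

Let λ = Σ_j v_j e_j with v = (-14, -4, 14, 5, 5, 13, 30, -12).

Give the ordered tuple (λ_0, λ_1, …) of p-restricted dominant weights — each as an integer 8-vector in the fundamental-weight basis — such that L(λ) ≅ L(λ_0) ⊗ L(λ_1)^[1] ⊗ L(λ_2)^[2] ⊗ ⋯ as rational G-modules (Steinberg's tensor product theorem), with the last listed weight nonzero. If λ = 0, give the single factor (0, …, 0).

((0, 1, 0, 1, 1, 1, 0, 0), (0, 1, 0, 0, 1, 0, 1, 0), (1, 1, 0, 1, 1, 1, 0, 1), (0, 0, 0, 0, 1, 1, 1, 1))

Converting to the ω-basis (c_i = row i of M dotted with v = (-14, -4, 14, 5, 5, 13, 30, -12)):
  c_1 = 0*-14 + -1*-4 + 0*14 + 0*5 + 0*5 + 0*13 + 0*30 + 0*-12 = 4
  c_2 = 0*-14 + 2*-4 + 2*14 + 1*5 + 0*5 + 0*13 + -1*30 + -1*-12 = 7
  c_3 = -1*-14 + 0*-4 + 0*14 + 0*5 + 0*5 + -2*13 + 0*30 + -1*-12 = 0
  c_4 = 0*-14 + 0*-4 + 0*14 + 1*5 + 0*5 + 0*13 + 0*30 + 0*-12 = 5
  c_5 = 0*-14 + 1*-4 + 1*14 + 0*5 + 1*5 + 0*13 + 0*30 + 0*-12 = 15
  c_6 = 0*-14 + 0*-4 + 0*14 + 0*5 + 0*5 + 1*13 + 0*30 + 0*-12 = 13
  c_7 = 0*-14 + 1*-4 + 1*14 + 0*5 + 0*5 + 0*13 + 0*30 + 0*-12 = 10
  c_8 = 0*-14 + 0*-4 + 0*14 + 0*5 + 0*5 + 0*13 + 0*30 + -1*-12 = 12
p = 2; digits c_i = Σ_j d_{ij}·2^j, 0 ≤ d_{ij} < 2:
  c_1 = 4 = 0·2^0 + 0·2^1 + 1·2^2
  c_2 = 7 = 1·2^0 + 1·2^1 + 1·2^2
  c_3 = 0
  c_4 = 5 = 1·2^0 + 0·2^1 + 1·2^2
  c_5 = 15 = 1·2^0 + 1·2^1 + 1·2^2 + 1·2^3
  c_6 = 13 = 1·2^0 + 0·2^1 + 1·2^2 + 1·2^3
  c_7 = 10 = 0·2^0 + 1·2^1 + 0·2^2 + 1·2^3
  c_8 = 12 = 0·2^0 + 0·2^1 + 1·2^2 + 1·2^3
Factor λ_0 = (0, 1, 0, 1, 1, 1, 0, 0)
Factor λ_1 = (0, 1, 0, 0, 1, 0, 1, 0)
Factor λ_2 = (1, 1, 0, 1, 1, 1, 0, 1)
Factor λ_3 = (0, 0, 0, 0, 1, 1, 1, 1)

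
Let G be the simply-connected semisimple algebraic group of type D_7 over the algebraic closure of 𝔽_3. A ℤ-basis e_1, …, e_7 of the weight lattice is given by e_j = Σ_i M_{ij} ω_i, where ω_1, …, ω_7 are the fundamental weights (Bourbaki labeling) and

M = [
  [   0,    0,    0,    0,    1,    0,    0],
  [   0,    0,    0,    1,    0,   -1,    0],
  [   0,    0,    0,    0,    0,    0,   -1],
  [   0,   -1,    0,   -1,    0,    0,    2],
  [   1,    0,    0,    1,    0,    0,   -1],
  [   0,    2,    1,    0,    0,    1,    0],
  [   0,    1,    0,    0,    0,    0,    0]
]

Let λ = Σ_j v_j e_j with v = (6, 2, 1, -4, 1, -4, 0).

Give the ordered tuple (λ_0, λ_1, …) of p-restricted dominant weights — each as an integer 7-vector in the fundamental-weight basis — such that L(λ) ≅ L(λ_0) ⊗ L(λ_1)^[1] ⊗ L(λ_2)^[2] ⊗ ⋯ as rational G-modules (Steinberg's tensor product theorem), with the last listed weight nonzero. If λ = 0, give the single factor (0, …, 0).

In the fundamental-weight basis, λ has coordinates c = M·v (v = (6, 2, 1, -4, 1, -4, 0)):
  c_1 = (0)·(6) + (0)·(2) + (0)·(1) + (0)·(-4) + (1)·(1) + (0)·(-4) + (0)·(0) = 1
  c_2 = (0)·(6) + (0)·(2) + (0)·(1) + (1)·(-4) + (0)·(1) + (-1)·(-4) + (0)·(0) = 0
  c_3 = (0)·(6) + (0)·(2) + (0)·(1) + (0)·(-4) + (0)·(1) + (0)·(-4) + (-1)·(0) = 0
  c_4 = (0)·(6) + (-1)·(2) + (0)·(1) + (-1)·(-4) + (0)·(1) + (0)·(-4) + (2)·(0) = 2
  c_5 = (1)·(6) + (0)·(2) + (0)·(1) + (1)·(-4) + (0)·(1) + (0)·(-4) + (-1)·(0) = 2
  c_6 = (0)·(6) + (2)·(2) + (1)·(1) + (0)·(-4) + (0)·(1) + (1)·(-4) + (0)·(0) = 1
  c_7 = (0)·(6) + (1)·(2) + (0)·(1) + (0)·(-4) + (0)·(1) + (0)·(-4) + (0)·(0) = 2
Expand coordinatewise in base 3:
  c_1 = 1 = 1·3^0
  c_2 = 0
  c_3 = 0
  c_4 = 2 = 2·3^0
  c_5 = 2 = 2·3^0
  c_6 = 1 = 1·3^0
  c_7 = 2 = 2·3^0
p-restricted factor λ_0 = (1, 0, 0, 2, 2, 1, 2)

((1, 0, 0, 2, 2, 1, 2),)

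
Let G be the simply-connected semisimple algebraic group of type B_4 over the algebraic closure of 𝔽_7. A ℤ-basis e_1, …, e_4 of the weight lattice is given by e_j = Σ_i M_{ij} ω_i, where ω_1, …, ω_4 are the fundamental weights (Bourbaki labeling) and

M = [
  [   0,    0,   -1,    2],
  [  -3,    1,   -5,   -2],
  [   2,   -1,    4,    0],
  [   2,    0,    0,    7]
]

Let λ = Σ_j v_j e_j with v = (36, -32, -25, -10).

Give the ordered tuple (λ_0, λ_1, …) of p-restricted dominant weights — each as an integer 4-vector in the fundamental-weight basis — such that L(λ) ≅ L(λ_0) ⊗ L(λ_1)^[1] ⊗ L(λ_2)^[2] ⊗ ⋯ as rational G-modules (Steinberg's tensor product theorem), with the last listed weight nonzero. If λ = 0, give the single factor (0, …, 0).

ω-coordinates c = M·v, v = (36, -32, -25, -10):
  c_1 = 0·36 + (0)·(-32) + (-1)·(-25) + (2)·(-10) = 5
  c_2 = (-3)·(36) + (1)·(-32) + (-5)·(-25) + (-2)·(-10) = 5
  c_3 = 2·36 + (-1)·(-32) + (4)·(-25) + (0)·(-10) = 4
  c_4 = 2·36 + (0)·(-32) + (0)·(-25) + (7)·(-10) = 2
p = 7; digits c_i = Σ_j d_{ij}·7^j, 0 ≤ d_{ij} < 7:
  c_1 = 5 = 5·7^0
  c_2 = 5 = 5·7^0
  c_3 = 4 = 4·7^0
  c_4 = 2 = 2·7^0
λ_0 = (5, 5, 4, 2)

((5, 5, 4, 2),)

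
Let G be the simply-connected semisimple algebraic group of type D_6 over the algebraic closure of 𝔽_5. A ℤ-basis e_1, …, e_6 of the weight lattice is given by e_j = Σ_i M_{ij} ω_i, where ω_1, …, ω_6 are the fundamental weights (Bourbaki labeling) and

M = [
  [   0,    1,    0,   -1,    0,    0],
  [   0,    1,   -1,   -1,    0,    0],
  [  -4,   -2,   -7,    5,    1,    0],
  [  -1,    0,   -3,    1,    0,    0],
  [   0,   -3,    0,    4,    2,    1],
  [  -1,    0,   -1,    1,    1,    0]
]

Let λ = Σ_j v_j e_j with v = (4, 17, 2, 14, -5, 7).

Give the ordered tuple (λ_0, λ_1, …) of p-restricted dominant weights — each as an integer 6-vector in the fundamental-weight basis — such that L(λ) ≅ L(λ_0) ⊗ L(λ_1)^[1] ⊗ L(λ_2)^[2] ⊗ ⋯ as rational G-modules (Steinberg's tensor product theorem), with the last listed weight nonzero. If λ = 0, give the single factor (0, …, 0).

In the fundamental-weight basis, λ has coordinates c = M·v (v = (4, 17, 2, 14, -5, 7)):
  c_1 = (0)·(4) + (1)·(17) + (0)·(2) + (-1)·(14) + (0)·(-5) + (0)·(7) = 3
  c_2 = (0)·(4) + (1)·(17) + (-1)·(2) + (-1)·(14) + (0)·(-5) + (0)·(7) = 1
  c_3 = (-4)·(4) + (-2)·(17) + (-7)·(2) + (5)·(14) + (1)·(-5) + (0)·(7) = 1
  c_4 = (-1)·(4) + (0)·(17) + (-3)·(2) + (1)·(14) + (0)·(-5) + (0)·(7) = 4
  c_5 = (0)·(4) + (-3)·(17) + (0)·(2) + (4)·(14) + (2)·(-5) + (1)·(7) = 2
  c_6 = (-1)·(4) + (0)·(17) + (-1)·(2) + (1)·(14) + (1)·(-5) + (0)·(7) = 3
Expand coordinatewise in base 5:
  c_1 = 3 = 3·5^0
  c_2 = 1 = 1·5^0
  c_3 = 1 = 1·5^0
  c_4 = 4 = 4·5^0
  c_5 = 2 = 2·5^0
  c_6 = 3 = 3·5^0
p-restricted factor λ_0 = (3, 1, 1, 4, 2, 3)

((3, 1, 1, 4, 2, 3),)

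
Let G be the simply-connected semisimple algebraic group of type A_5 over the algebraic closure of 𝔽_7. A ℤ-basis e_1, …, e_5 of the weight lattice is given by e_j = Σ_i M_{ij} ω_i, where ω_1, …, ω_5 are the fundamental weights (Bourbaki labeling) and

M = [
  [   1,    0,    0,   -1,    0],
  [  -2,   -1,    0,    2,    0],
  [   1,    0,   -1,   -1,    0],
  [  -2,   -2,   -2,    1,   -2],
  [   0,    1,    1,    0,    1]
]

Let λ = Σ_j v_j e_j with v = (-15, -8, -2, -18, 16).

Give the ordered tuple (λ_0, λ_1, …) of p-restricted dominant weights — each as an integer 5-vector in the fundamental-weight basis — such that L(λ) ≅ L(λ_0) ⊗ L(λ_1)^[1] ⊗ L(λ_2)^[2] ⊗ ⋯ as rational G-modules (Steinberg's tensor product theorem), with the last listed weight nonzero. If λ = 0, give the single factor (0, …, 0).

((3, 2, 5, 0, 6),)

ω-coordinates c = M·v, v = (-15, -8, -2, -18, 16):
  c_1 = (1)·(-15) + (0)·(-8) + (0)·(-2) + (-1)·(-18) + 0·16 = 3
  c_2 = (-2)·(-15) + (-1)·(-8) + (0)·(-2) + (2)·(-18) + 0·16 = 2
  c_3 = (1)·(-15) + (0)·(-8) + (-1)·(-2) + (-1)·(-18) + 0·16 = 5
  c_4 = (-2)·(-15) + (-2)·(-8) + (-2)·(-2) + (1)·(-18) + (-2)·(16) = 0
  c_5 = (0)·(-15) + (1)·(-8) + (1)·(-2) + (0)·(-18) + 1·16 = 6
p = 7; digits c_i = Σ_j d_{ij}·7^j, 0 ≤ d_{ij} < 7:
  c_1 = 3 = 3·7^0
  c_2 = 2 = 2·7^0
  c_3 = 5 = 5·7^0
  c_4 = 0
  c_5 = 6 = 6·7^0
Factor λ_0 = (3, 2, 5, 0, 6)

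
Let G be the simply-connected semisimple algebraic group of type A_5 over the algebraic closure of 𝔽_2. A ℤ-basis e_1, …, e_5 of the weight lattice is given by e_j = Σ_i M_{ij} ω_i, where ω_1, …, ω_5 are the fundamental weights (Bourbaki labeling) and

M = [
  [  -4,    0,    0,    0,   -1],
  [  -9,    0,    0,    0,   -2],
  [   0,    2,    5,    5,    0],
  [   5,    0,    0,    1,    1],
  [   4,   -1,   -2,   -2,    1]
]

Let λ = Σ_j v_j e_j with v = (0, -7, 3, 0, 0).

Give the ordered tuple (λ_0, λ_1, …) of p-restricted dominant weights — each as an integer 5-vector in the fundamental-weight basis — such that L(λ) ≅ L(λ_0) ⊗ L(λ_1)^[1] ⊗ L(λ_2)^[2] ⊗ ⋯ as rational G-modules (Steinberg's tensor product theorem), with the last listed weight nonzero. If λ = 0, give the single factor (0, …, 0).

((0, 0, 1, 0, 1),)

Change of basis e → ω: c = M·v where v = (0, -7, 3, 0, 0):
  c_1 = (-4)·(0) + (0)·(-7) + (0)·(3) + (0)·(0) + (-1)·(0) = 0
  c_2 = (-9)·(0) + (0)·(-7) + (0)·(3) + (0)·(0) + (-2)·(0) = 0
  c_3 = (0)·(0) + (2)·(-7) + (5)·(3) + (5)·(0) + (0)·(0) = 1
  c_4 = (5)·(0) + (0)·(-7) + (0)·(3) + (1)·(0) + (1)·(0) = 0
  c_5 = (4)·(0) + (-1)·(-7) + (-2)·(3) + (-2)·(0) + (1)·(0) = 1
Writing each c_i in base p = 2:
  c_1 = 0
  c_2 = 0
  c_3 = 1 = 1·2^0
  c_4 = 0
  c_5 = 1 = 1·2^0
λ_0 = (0, 0, 1, 0, 1)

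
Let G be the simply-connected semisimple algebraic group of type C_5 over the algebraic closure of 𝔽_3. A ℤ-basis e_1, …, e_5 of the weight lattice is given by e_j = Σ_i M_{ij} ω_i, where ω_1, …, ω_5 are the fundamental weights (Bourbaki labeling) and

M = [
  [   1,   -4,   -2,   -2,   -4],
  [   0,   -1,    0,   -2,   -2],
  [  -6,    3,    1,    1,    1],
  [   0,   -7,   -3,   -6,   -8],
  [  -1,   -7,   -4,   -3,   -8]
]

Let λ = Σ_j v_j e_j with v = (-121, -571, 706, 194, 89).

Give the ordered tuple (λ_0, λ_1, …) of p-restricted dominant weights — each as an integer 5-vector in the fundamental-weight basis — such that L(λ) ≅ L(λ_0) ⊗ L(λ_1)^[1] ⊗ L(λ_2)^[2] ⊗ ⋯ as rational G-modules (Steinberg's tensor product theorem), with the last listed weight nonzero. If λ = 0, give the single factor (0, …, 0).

((1, 2, 2, 0, 0), (2, 1, 0, 1, 0))

ω-coordinates c = M·v, v = (-121, -571, 706, 194, 89):
  c_1 = (1)·(-121) + (-4)·(-571) + (-2)·(706) + (-2)·(194) + (-4)·(89) = 7
  c_2 = (0)·(-121) + (-1)·(-571) + 0·706 + (-2)·(194) + (-2)·(89) = 5
  c_3 = (-6)·(-121) + (3)·(-571) + 1·706 + 1·194 + 1·89 = 2
  c_4 = (0)·(-121) + (-7)·(-571) + (-3)·(706) + (-6)·(194) + (-8)·(89) = 3
  c_5 = (-1)·(-121) + (-7)·(-571) + (-4)·(706) + (-3)·(194) + (-8)·(89) = 0
Writing each c_i in base p = 3:
  c_1 = 7 = 1·3^0 + 2·3^1
  c_2 = 5 = 2·3^0 + 1·3^1
  c_3 = 2 = 2·3^0
  c_4 = 3 = 0·3^0 + 1·3^1
  c_5 = 0
p-restricted factor λ_0 = (1, 2, 2, 0, 0)
p-restricted factor λ_1 = (2, 1, 0, 1, 0)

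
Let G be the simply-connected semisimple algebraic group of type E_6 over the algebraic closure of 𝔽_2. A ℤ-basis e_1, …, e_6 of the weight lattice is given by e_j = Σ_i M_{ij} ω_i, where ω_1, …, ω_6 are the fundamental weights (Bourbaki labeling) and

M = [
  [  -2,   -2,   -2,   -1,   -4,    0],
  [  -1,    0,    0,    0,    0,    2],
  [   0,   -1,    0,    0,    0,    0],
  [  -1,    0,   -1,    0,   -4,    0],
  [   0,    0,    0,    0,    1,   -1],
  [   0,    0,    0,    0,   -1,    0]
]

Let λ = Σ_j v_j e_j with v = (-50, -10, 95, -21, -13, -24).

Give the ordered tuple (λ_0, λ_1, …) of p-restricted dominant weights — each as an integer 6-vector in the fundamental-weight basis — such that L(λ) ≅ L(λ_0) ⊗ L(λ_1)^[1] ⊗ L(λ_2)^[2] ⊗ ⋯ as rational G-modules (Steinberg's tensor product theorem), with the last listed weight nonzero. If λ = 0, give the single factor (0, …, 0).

((1, 0, 0, 1, 1, 1), (1, 1, 1, 1, 1, 0), (0, 0, 0, 1, 0, 1), (0, 0, 1, 0, 1, 1))

Converting to the ω-basis (c_i = row i of M dotted with v = (-50, -10, 95, -21, -13, -24)):
  c_1 = (-2)·(-50) + (-2)·(-10) + (-2)·(95) + (-1)·(-21) + (-4)·(-13) + (0)·(-24) = 3
  c_2 = (-1)·(-50) + (0)·(-10) + 0·95 + (0)·(-21) + (0)·(-13) + (2)·(-24) = 2
  c_3 = (0)·(-50) + (-1)·(-10) + 0·95 + (0)·(-21) + (0)·(-13) + (0)·(-24) = 10
  c_4 = (-1)·(-50) + (0)·(-10) + (-1)·(95) + (0)·(-21) + (-4)·(-13) + (0)·(-24) = 7
  c_5 = (0)·(-50) + (0)·(-10) + 0·95 + (0)·(-21) + (1)·(-13) + (-1)·(-24) = 11
  c_6 = (0)·(-50) + (0)·(-10) + 0·95 + (0)·(-21) + (-1)·(-13) + (0)·(-24) = 13
Base-2 expansion of each c_i:
  c_1 = 3 = 1·2^0 + 1·2^1
  c_2 = 2 = 0·2^0 + 1·2^1
  c_3 = 10 = 0·2^0 + 1·2^1 + 0·2^2 + 1·2^3
  c_4 = 7 = 1·2^0 + 1·2^1 + 1·2^2
  c_5 = 11 = 1·2^0 + 1·2^1 + 0·2^2 + 1·2^3
  c_6 = 13 = 1·2^0 + 0·2^1 + 1·2^2 + 1·2^3
Factor λ_0 = (1, 0, 0, 1, 1, 1)
Factor λ_1 = (1, 1, 1, 1, 1, 0)
Factor λ_2 = (0, 0, 0, 1, 0, 1)
Factor λ_3 = (0, 0, 1, 0, 1, 1)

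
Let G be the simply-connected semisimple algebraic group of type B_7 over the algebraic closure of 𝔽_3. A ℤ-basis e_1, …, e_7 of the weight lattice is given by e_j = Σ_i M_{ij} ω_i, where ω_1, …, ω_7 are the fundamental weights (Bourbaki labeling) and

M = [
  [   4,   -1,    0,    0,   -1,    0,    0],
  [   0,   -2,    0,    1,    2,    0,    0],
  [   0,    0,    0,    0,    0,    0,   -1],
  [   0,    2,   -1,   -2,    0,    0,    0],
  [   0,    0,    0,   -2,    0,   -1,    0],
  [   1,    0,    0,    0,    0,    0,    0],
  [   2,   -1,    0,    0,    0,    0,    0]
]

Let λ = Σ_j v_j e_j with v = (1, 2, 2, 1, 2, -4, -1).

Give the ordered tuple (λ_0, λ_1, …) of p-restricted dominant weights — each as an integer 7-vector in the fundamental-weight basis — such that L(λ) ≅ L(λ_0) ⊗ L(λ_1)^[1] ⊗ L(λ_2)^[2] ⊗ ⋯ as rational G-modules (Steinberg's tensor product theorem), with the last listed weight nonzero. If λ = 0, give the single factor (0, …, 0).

Change of basis e → ω: c = M·v where v = (1, 2, 2, 1, 2, -4, -1):
  c_1 = 4·1 + (-1)·(2) + 0·2 + 0·1 + (-1)·(2) + (0)·(-4) + (0)·(-1) = 0
  c_2 = 0·1 + (-2)·(2) + 0·2 + 1·1 + 2·2 + (0)·(-4) + (0)·(-1) = 1
  c_3 = 0·1 + 0·2 + 0·2 + 0·1 + 0·2 + (0)·(-4) + (-1)·(-1) = 1
  c_4 = 0·1 + 2·2 + (-1)·(2) + (-2)·(1) + 0·2 + (0)·(-4) + (0)·(-1) = 0
  c_5 = 0·1 + 0·2 + 0·2 + (-2)·(1) + 0·2 + (-1)·(-4) + (0)·(-1) = 2
  c_6 = 1·1 + 0·2 + 0·2 + 0·1 + 0·2 + (0)·(-4) + (0)·(-1) = 1
  c_7 = 2·1 + (-1)·(2) + 0·2 + 0·1 + 0·2 + (0)·(-4) + (0)·(-1) = 0
Writing each c_i in base p = 3:
  c_1 = 0
  c_2 = 1 = 1·3^0
  c_3 = 1 = 1·3^0
  c_4 = 0
  c_5 = 2 = 2·3^0
  c_6 = 1 = 1·3^0
  c_7 = 0
Factor λ_0 = (0, 1, 1, 0, 2, 1, 0)

((0, 1, 1, 0, 2, 1, 0),)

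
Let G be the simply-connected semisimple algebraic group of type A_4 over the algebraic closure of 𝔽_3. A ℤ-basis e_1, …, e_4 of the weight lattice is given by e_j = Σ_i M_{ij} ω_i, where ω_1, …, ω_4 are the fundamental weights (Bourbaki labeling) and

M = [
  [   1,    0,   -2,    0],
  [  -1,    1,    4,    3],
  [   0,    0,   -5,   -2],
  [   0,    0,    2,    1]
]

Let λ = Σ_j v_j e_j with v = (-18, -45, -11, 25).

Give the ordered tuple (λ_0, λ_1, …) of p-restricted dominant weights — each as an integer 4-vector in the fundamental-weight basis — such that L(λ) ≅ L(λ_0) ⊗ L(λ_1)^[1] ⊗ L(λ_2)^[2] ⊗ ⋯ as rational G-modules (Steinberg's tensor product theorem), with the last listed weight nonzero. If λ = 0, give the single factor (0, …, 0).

In the fundamental-weight basis, λ has coordinates c = M·v (v = (-18, -45, -11, 25)):
  c_1 = 1*-18 + 0*-45 + -2*-11 + 0*25 = 4
  c_2 = -1*-18 + 1*-45 + 4*-11 + 3*25 = 4
  c_3 = 0*-18 + 0*-45 + -5*-11 + -2*25 = 5
  c_4 = 0*-18 + 0*-45 + 2*-11 + 1*25 = 3
p = 3; digits c_i = Σ_j d_{ij}·3^j, 0 ≤ d_{ij} < 3:
  c_1 = 4 = 1·3^0 + 1·3^1
  c_2 = 4 = 1·3^0 + 1·3^1
  c_3 = 5 = 2·3^0 + 1·3^1
  c_4 = 3 = 0·3^0 + 1·3^1
λ_0 = (1, 1, 2, 0)
λ_1 = (1, 1, 1, 1)

((1, 1, 2, 0), (1, 1, 1, 1))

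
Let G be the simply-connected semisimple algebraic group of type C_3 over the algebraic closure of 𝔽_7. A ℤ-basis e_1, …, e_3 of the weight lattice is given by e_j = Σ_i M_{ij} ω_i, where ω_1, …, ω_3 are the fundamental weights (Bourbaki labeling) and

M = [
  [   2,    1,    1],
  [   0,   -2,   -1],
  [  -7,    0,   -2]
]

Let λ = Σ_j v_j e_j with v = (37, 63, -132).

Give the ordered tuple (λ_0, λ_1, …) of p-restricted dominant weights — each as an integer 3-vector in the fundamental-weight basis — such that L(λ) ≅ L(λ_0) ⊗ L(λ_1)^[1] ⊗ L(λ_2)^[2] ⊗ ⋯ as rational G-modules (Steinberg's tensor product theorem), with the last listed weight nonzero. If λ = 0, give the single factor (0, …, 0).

((5, 6, 5),)

In the fundamental-weight basis, λ has coordinates c = M·v (v = (37, 63, -132)):
  c_1 = (2)·(37) + (1)·(63) + (1)·(-132) = 5
  c_2 = (0)·(37) + (-2)·(63) + (-1)·(-132) = 6
  c_3 = (-7)·(37) + (0)·(63) + (-2)·(-132) = 5
p = 7; digits c_i = Σ_j d_{ij}·7^j, 0 ≤ d_{ij} < 7:
  c_1 = 5 = 5·7^0
  c_2 = 6 = 6·7^0
  c_3 = 5 = 5·7^0
λ_0 = (5, 6, 5)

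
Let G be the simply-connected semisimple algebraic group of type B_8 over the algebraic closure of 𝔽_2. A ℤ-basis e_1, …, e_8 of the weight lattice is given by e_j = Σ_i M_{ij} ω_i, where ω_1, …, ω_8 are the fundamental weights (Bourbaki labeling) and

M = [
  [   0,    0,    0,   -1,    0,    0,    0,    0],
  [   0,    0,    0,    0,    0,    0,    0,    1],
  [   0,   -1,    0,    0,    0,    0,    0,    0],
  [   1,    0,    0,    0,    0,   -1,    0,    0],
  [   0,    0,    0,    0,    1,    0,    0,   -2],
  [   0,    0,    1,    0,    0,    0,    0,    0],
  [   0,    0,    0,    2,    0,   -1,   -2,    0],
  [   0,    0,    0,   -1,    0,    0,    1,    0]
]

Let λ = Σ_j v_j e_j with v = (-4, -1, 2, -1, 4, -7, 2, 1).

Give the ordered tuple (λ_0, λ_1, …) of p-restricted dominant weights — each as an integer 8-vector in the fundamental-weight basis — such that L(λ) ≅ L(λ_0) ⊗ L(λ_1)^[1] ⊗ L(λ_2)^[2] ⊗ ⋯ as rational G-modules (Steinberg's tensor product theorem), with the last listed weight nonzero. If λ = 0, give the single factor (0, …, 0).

ω-coordinates c = M·v, v = (-4, -1, 2, -1, 4, -7, 2, 1):
  c_1 = 0*-4 + 0*-1 + 0*2 + -1*-1 + 0*4 + 0*-7 + 0*2 + 0*1 = 1
  c_2 = 0*-4 + 0*-1 + 0*2 + 0*-1 + 0*4 + 0*-7 + 0*2 + 1*1 = 1
  c_3 = 0*-4 + -1*-1 + 0*2 + 0*-1 + 0*4 + 0*-7 + 0*2 + 0*1 = 1
  c_4 = 1*-4 + 0*-1 + 0*2 + 0*-1 + 0*4 + -1*-7 + 0*2 + 0*1 = 3
  c_5 = 0*-4 + 0*-1 + 0*2 + 0*-1 + 1*4 + 0*-7 + 0*2 + -2*1 = 2
  c_6 = 0*-4 + 0*-1 + 1*2 + 0*-1 + 0*4 + 0*-7 + 0*2 + 0*1 = 2
  c_7 = 0*-4 + 0*-1 + 0*2 + 2*-1 + 0*4 + -1*-7 + -2*2 + 0*1 = 1
  c_8 = 0*-4 + 0*-1 + 0*2 + -1*-1 + 0*4 + 0*-7 + 1*2 + 0*1 = 3
Writing each c_i in base p = 2:
  c_1 = 1 = 1·2^0
  c_2 = 1 = 1·2^0
  c_3 = 1 = 1·2^0
  c_4 = 3 = 1·2^0 + 1·2^1
  c_5 = 2 = 0·2^0 + 1·2^1
  c_6 = 2 = 0·2^0 + 1·2^1
  c_7 = 1 = 1·2^0
  c_8 = 3 = 1·2^0 + 1·2^1
Factor λ_0 = (1, 1, 1, 1, 0, 0, 1, 1)
Factor λ_1 = (0, 0, 0, 1, 1, 1, 0, 1)

((1, 1, 1, 1, 0, 0, 1, 1), (0, 0, 0, 1, 1, 1, 0, 1))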